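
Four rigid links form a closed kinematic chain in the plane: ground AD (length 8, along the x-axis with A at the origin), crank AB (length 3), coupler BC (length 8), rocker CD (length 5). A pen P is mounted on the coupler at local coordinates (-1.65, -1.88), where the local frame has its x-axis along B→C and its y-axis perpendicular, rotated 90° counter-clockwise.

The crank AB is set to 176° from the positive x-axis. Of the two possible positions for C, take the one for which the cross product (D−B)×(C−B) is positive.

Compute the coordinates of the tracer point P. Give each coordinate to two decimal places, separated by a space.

-3.75 -2.17

A=(0,0), D=(8.00,0)
B = A + 3.00·(cos176°, sin176°) = (-2.9927, 0.2093)
|BD| = 10.9947
circle(B,8.00) ∩ circle(D,5.00): a=7.2709, h=3.3367
  candidates: C₊=(4.3404,3.4070) cross=36.686; C₋=(4.2134,-3.2652) cross=-36.686
  mode + wants cross > 0 → take C=(4.3404,3.4070) (cross=36.686)
ex = (C−B)/|BC| = (0.9166,0.3997); ey = (-0.3997,0.9166)
P = B + -1.65·ex + -1.88·ey = (-3.7537,-2.1735)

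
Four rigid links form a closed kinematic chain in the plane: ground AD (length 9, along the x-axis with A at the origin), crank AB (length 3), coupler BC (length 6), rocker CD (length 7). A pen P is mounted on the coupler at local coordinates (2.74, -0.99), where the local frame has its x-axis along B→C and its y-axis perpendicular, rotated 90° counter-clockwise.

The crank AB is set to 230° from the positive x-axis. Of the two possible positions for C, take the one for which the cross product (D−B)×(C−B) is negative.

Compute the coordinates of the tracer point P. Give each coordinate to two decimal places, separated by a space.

0.25 -4.23

A=(0,0), D=(9.00,0)
B = A + 3.00·(cos230°, sin230°) = (-1.9284, -2.2981)
|BD| = 11.1674
circle(B,6.00) ∩ circle(D,7.00): a=5.0016, h=3.3141
  candidates: C₊=(2.2842,1.9744) cross=37.010; C₋=(3.6482,-4.5121) cross=-37.010
  mode - wants cross < 0 → take C=(3.6482,-4.5121) (cross=-37.010)
ex = (C−B)/|BC| = (0.9294,-0.3690); ey = (0.3690,0.9294)
P = B + 2.74·ex + -0.99·ey = (0.2530,-4.2293)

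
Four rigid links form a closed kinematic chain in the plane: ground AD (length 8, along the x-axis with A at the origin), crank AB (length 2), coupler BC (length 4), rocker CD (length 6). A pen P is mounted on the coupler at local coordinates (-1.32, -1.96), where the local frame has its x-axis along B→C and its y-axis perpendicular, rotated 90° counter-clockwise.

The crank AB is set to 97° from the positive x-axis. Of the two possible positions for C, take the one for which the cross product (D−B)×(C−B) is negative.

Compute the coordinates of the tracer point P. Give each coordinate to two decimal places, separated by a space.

-2.60 1.89

A=(0,0), D=(8.00,0)
B = A + 2.00·(cos97°, sin97°) = (-0.2437, 1.9851)
|BD| = 8.4794
circle(B,4.00) ∩ circle(D,6.00): a=3.0604, h=2.5757
  candidates: C₊=(3.3346,3.7728) cross=21.840; C₋=(2.1286,-1.2355) cross=-21.840
  mode - wants cross < 0 → take C=(2.1286,-1.2355) (cross=-21.840)
ex = (C−B)/|BC| = (0.5931,-0.8051); ey = (0.8051,0.5931)
P = B + -1.32·ex + -1.96·ey = (-2.6047,1.8854)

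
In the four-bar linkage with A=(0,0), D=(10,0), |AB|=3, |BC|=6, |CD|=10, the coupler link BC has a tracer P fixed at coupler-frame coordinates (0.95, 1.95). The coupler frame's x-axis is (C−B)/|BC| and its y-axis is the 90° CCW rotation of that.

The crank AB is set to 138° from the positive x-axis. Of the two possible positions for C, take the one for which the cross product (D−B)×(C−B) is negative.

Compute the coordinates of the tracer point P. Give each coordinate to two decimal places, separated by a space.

-0.06 2.07

A=(0,0), D=(10.00,0)
B = A + 3.00·(cos138°, sin138°) = (-2.2294, 2.0074)
|BD| = 12.3931
circle(B,6.00) ∩ circle(D,10.00): a=3.6145, h=4.7891
  candidates: C₊=(2.1130,6.1478) cross=59.352; C₋=(0.5616,-3.3039) cross=-59.352
  mode - wants cross < 0 → take C=(0.5616,-3.3039) (cross=-59.352)
ex = (C−B)/|BC| = (0.4652,-0.8852); ey = (0.8852,0.4652)
P = B + 0.95·ex + 1.95·ey = (-0.0613,2.0735)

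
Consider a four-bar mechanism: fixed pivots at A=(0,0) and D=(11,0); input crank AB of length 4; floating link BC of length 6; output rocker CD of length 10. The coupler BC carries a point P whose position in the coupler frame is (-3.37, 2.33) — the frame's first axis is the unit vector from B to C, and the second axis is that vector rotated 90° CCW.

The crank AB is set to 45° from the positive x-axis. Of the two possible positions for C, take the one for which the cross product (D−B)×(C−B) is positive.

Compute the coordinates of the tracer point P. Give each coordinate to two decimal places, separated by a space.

-0.71 0.76

A=(0,0), D=(11.00,0)
B = A + 4.00·(cos45°, sin45°) = (2.8284, 2.8284)
|BD| = 8.6472
circle(B,6.00) ∩ circle(D,10.00): a=0.6230, h=5.9676
  candidates: C₊=(5.3691,8.2640) cross=51.603; C₋=(1.4652,-3.0147) cross=-51.603
  mode + wants cross > 0 → take C=(5.3691,8.2640) (cross=51.603)
ex = (C−B)/|BC| = (0.4234,0.9059); ey = (-0.9059,0.4234)
P = B + -3.37·ex + 2.33·ey = (-0.7094,0.7621)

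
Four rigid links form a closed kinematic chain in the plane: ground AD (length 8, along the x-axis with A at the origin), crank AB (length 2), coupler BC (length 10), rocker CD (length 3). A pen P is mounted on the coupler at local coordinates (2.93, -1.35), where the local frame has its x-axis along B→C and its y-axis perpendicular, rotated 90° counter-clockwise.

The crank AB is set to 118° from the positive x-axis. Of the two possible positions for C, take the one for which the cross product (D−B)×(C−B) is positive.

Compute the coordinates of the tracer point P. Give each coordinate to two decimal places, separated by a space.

A=(0,0), D=(8.00,0)
B = A + 2.00·(cos118°, sin118°) = (-0.9389, 1.7659)
|BD| = 9.1117
circle(B,10.00) ∩ circle(D,3.00): a=9.5494, h=2.9679
  candidates: C₊=(9.0046,2.8268) cross=27.043; C₋=(7.8542,-2.9965) cross=-27.043
  mode + wants cross > 0 → take C=(9.0046,2.8268) (cross=27.043)
ex = (C−B)/|BC| = (0.9944,0.1061); ey = (-0.1061,0.9944)
P = B + 2.93·ex + -1.35·ey = (2.1177,0.7344)

2.12 0.73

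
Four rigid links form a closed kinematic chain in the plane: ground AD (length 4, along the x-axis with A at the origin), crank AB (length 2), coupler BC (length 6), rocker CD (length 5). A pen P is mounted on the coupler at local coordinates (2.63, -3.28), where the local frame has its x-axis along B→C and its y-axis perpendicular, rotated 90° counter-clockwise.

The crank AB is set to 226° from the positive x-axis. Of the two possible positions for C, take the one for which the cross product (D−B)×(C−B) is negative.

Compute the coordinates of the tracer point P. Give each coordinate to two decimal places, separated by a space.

-1.19 -5.64

A=(0,0), D=(4.00,0)
B = A + 2.00·(cos226°, sin226°) = (-1.3893, -1.4387)
|BD| = 5.5780
circle(B,6.00) ∩ circle(D,5.00): a=3.7750, h=4.6636
  candidates: C₊=(1.0552,4.0408) cross=26.014; C₋=(3.4608,-4.9708) cross=-26.014
  mode - wants cross < 0 → take C=(3.4608,-4.9708) (cross=-26.014)
ex = (C−B)/|BC| = (0.8084,-0.5887); ey = (0.5887,0.8084)
P = B + 2.63·ex + -3.28·ey = (-1.1943,-5.6384)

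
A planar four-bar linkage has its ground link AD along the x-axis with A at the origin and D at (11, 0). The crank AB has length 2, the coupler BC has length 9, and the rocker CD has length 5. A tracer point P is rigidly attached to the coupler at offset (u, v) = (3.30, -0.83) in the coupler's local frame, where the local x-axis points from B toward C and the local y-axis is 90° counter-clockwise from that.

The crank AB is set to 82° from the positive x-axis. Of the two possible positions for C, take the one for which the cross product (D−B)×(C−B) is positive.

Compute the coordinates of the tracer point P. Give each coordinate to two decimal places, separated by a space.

3.68 2.12

A=(0,0), D=(11.00,0)
B = A + 2.00·(cos82°, sin82°) = (0.2783, 1.9805)
|BD| = 10.9030
circle(B,9.00) ∩ circle(D,5.00): a=8.0196, h=4.0848
  candidates: C₊=(8.9065,4.5406) cross=44.537; C₋=(7.4225,-3.4931) cross=-44.537
  mode + wants cross > 0 → take C=(8.9065,4.5406) (cross=44.537)
ex = (C−B)/|BC| = (0.9587,0.2845); ey = (-0.2845,0.9587)
P = B + 3.30·ex + -0.83·ey = (3.6781,2.1235)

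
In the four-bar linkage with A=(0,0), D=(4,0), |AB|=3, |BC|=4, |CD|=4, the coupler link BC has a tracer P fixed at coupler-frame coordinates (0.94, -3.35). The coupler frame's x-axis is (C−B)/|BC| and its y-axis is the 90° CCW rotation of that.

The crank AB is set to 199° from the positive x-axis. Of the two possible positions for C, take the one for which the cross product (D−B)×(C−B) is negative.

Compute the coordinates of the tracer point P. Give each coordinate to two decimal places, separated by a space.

A=(0,0), D=(4.00,0)
B = A + 3.00·(cos199°, sin199°) = (-2.8366, -0.9767)
|BD| = 6.9060
circle(B,4.00) ∩ circle(D,4.00): a=3.4530, h=2.0191
  candidates: C₊=(0.2962,1.5105) cross=13.944; C₋=(0.8673,-2.4872) cross=-13.944
  mode - wants cross < 0 → take C=(0.8673,-2.4872) (cross=-13.944)
ex = (C−B)/|BC| = (0.9260,-0.3776); ey = (0.3776,0.9260)
P = B + 0.94·ex + -3.35·ey = (-3.2312,-4.4336)

-3.23 -4.43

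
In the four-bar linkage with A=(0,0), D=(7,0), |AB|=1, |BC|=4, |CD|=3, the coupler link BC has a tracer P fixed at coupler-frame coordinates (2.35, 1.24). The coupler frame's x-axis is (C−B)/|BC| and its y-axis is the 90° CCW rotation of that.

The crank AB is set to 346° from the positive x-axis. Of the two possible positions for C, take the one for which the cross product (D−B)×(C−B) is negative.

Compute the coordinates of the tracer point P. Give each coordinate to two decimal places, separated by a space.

A=(0,0), D=(7.00,0)
B = A + 1.00·(cos346°, sin346°) = (0.9703, -0.2419)
|BD| = 6.0346
circle(B,4.00) ∩ circle(D,3.00): a=3.5973, h=1.7492
  candidates: C₊=(4.4946,1.6501) cross=10.556; C₋=(4.6348,-1.8455) cross=-10.556
  mode - wants cross < 0 → take C=(4.6348,-1.8455) (cross=-10.556)
ex = (C−B)/|BC| = (0.9161,-0.4009); ey = (0.4009,0.9161)
P = B + 2.35·ex + 1.24·ey = (3.6203,-0.0480)

3.62 -0.05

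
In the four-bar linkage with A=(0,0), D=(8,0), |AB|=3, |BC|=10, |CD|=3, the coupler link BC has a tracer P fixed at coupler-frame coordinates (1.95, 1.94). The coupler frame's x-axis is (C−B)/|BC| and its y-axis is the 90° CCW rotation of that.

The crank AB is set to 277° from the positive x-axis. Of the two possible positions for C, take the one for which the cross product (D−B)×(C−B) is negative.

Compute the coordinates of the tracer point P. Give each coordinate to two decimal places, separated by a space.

A=(0,0), D=(8.00,0)
B = A + 3.00·(cos277°, sin277°) = (0.3656, -2.9776)
|BD| = 8.1945
circle(B,10.00) ∩ circle(D,3.00): a=9.6497, h=2.6234
  candidates: C₊=(8.4025,2.9729) cross=21.498; C₋=(10.3090,-1.9153) cross=-21.498
  mode - wants cross < 0 → take C=(10.3090,-1.9153) (cross=-21.498)
ex = (C−B)/|BC| = (0.9943,0.1062); ey = (-0.1062,0.9943)
P = B + 1.95·ex + 1.94·ey = (2.0985,-0.8415)

2.10 -0.84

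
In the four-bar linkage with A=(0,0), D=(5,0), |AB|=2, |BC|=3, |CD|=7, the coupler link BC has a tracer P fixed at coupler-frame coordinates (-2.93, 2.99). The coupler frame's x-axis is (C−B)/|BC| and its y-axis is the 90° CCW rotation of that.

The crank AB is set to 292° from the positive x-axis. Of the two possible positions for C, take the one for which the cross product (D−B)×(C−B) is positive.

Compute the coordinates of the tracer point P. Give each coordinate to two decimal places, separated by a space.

A=(0,0), D=(5.00,0)
B = A + 2.00·(cos292°, sin292°) = (0.7492, -1.8544)
|BD| = 4.6377
circle(B,3.00) ∩ circle(D,7.00): a=-1.9937, h=2.2417
  candidates: C₊=(-1.9745,-0.5969) cross=10.396; C₋=(-0.1818,-4.7062) cross=-10.396
  mode + wants cross > 0 → take C=(-1.9745,-0.5969) (cross=10.396)
ex = (C−B)/|BC| = (-0.9079,0.4192); ey = (-0.4192,-0.9079)
P = B + -2.93·ex + 2.99·ey = (2.1561,-5.7972)

2.16 -5.80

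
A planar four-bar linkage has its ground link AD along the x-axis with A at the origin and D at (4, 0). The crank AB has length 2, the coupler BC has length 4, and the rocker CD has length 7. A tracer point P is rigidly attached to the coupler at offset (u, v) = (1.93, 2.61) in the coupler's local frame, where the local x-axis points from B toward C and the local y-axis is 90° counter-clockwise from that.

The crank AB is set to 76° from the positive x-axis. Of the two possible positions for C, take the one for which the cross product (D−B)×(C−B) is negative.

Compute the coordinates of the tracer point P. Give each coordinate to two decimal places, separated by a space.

0.09 -1.28

A=(0,0), D=(4.00,0)
B = A + 2.00·(cos76°, sin76°) = (0.4838, 1.9406)
|BD| = 4.0161
circle(B,4.00) ∩ circle(D,7.00): a=-2.1004, h=3.4042
  candidates: C₊=(0.2898,5.9359) cross=13.672; C₋=(-3.0000,-0.0249) cross=-13.672
  mode - wants cross < 0 → take C=(-3.0000,-0.0249) (cross=-13.672)
ex = (C−B)/|BC| = (-0.8709,-0.4914); ey = (0.4914,-0.8709)
P = B + 1.93·ex + 2.61·ey = (0.0854,-1.2809)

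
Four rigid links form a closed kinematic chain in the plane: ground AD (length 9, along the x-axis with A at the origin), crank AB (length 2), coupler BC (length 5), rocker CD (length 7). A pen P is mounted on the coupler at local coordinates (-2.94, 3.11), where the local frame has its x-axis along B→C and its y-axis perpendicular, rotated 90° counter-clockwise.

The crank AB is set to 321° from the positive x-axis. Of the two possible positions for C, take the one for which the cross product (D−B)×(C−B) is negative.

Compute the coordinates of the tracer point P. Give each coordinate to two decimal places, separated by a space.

2.38 2.94

A=(0,0), D=(9.00,0)
B = A + 2.00·(cos321°, sin321°) = (1.5543, -1.2586)
|BD| = 7.5513
circle(B,5.00) ∩ circle(D,7.00): a=2.1865, h=4.4966
  candidates: C₊=(2.9608,3.5395) cross=33.955; C₋=(4.4597,-5.3278) cross=-33.955
  mode - wants cross < 0 → take C=(4.4597,-5.3278) (cross=-33.955)
ex = (C−B)/|BC| = (0.5811,-0.8138); ey = (0.8138,0.5811)
P = B + -2.94·ex + 3.11·ey = (2.3769,2.9412)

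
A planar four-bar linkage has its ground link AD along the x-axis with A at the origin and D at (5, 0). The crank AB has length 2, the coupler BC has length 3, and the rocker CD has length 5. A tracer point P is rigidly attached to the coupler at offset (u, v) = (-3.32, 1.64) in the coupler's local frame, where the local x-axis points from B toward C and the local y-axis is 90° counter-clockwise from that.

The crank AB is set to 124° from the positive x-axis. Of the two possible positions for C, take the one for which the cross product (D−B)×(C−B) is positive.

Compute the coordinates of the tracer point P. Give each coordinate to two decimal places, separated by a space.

-4.78 1.07

A=(0,0), D=(5.00,0)
B = A + 2.00·(cos124°, sin124°) = (-1.1184, 1.6581)
|BD| = 6.3391
circle(B,3.00) ∩ circle(D,5.00): a=1.9075, h=2.3155
  candidates: C₊=(1.3284,3.3940) cross=14.678; C₋=(0.1171,-1.0757) cross=-14.678
  mode + wants cross > 0 → take C=(1.3284,3.3940) (cross=14.678)
ex = (C−B)/|BC| = (0.8156,0.5786); ey = (-0.5786,0.8156)
P = B + -3.32·ex + 1.64·ey = (-4.7751,1.0746)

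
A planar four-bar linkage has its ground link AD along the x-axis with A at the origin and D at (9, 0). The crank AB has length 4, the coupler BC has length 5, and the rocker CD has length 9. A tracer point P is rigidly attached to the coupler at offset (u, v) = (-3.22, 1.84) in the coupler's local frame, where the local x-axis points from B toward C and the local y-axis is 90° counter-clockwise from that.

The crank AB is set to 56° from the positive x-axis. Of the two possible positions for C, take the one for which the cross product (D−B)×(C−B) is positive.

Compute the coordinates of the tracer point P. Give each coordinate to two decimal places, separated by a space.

A=(0,0), D=(9.00,0)
B = A + 4.00·(cos56°, sin56°) = (2.2368, 3.3162)
|BD| = 7.5325
circle(B,5.00) ∩ circle(D,9.00): a=0.0490, h=4.9998
  candidates: C₊=(4.4819,7.7837) cross=37.661; C₋=(0.0796,-1.1946) cross=-37.661
  mode + wants cross > 0 → take C=(4.4819,7.7837) (cross=37.661)
ex = (C−B)/|BC| = (0.4490,0.8935); ey = (-0.8935,0.4490)
P = B + -3.22·ex + 1.84·ey = (-0.8532,1.2652)

-0.85 1.27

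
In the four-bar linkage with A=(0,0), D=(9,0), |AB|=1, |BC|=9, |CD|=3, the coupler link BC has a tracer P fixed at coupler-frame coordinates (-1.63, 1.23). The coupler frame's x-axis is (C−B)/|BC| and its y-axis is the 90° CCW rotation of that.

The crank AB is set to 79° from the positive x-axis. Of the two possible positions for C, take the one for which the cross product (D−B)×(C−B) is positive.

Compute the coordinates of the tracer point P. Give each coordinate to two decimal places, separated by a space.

A=(0,0), D=(9.00,0)
B = A + 1.00·(cos79°, sin79°) = (0.1908, 0.9816)
|BD| = 8.8637
circle(B,9.00) ∩ circle(D,3.00): a=8.4934, h=2.9771
  candidates: C₊=(8.9616,2.9998) cross=26.388; C₋=(8.3022,-2.9177) cross=-26.388
  mode + wants cross > 0 → take C=(8.9616,2.9998) (cross=26.388)
ex = (C−B)/|BC| = (0.9745,0.2242); ey = (-0.2242,0.9745)
P = B + -1.63·ex + 1.23·ey = (-1.6735,1.8148)

-1.67 1.81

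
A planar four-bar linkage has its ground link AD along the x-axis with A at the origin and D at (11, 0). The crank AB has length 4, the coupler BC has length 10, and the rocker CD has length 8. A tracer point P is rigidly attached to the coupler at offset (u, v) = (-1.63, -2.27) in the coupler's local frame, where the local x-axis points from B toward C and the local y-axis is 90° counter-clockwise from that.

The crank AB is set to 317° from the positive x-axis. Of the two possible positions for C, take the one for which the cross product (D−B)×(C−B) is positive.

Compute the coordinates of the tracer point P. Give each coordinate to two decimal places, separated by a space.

4.46 -5.06

A=(0,0), D=(11.00,0)
B = A + 4.00·(cos317°, sin317°) = (2.9254, -2.7280)
|BD| = 8.5230
circle(B,10.00) ∩ circle(D,8.00): a=6.3734, h=7.7058
  candidates: C₊=(6.4971,6.6124) cross=65.676; C₋=(11.4300,-7.9884) cross=-65.676
  mode + wants cross > 0 → take C=(6.4971,6.6124) (cross=65.676)
ex = (C−B)/|BC| = (0.3572,0.9340); ey = (-0.9340,0.3572)
P = B + -1.63·ex + -2.27·ey = (4.4635,-5.0613)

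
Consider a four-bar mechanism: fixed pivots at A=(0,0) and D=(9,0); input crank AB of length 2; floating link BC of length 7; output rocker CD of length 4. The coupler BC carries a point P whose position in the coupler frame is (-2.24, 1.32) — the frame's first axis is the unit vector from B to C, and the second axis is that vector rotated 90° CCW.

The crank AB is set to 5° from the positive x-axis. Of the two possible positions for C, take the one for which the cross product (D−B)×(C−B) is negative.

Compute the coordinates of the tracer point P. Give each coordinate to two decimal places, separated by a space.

A=(0,0), D=(9.00,0)
B = A + 2.00·(cos5°, sin5°) = (1.9924, 0.1743)
|BD| = 7.0098
circle(B,7.00) ∩ circle(D,4.00): a=5.8587, h=3.8308
  candidates: C₊=(7.9446,3.8582) cross=26.853; C₋=(7.7541,-3.8010) cross=-26.853
  mode - wants cross < 0 → take C=(7.7541,-3.8010) (cross=-26.853)
ex = (C−B)/|BC| = (0.8231,-0.5679); ey = (0.5679,0.8231)
P = B + -2.24·ex + 1.32·ey = (0.8983,2.5329)

0.90 2.53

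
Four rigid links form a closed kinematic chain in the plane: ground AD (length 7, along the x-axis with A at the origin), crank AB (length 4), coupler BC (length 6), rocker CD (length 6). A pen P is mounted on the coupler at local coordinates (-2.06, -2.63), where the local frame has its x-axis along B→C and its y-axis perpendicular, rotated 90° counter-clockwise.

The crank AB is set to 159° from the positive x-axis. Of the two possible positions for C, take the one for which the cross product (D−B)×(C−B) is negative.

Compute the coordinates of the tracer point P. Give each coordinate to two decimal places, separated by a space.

-6.90 0.36

A=(0,0), D=(7.00,0)
B = A + 4.00·(cos159°, sin159°) = (-3.7343, 1.4335)
|BD| = 10.8296
circle(B,6.00) ∩ circle(D,6.00): a=5.4148, h=2.5845
  candidates: C₊=(1.9749,3.2785) cross=27.990; C₋=(1.2907,-1.8451) cross=-27.990
  mode - wants cross < 0 → take C=(1.2907,-1.8451) (cross=-27.990)
ex = (C−B)/|BC| = (0.8375,-0.5464); ey = (0.5464,0.8375)
P = B + -2.06·ex + -2.63·ey = (-6.8967,0.3565)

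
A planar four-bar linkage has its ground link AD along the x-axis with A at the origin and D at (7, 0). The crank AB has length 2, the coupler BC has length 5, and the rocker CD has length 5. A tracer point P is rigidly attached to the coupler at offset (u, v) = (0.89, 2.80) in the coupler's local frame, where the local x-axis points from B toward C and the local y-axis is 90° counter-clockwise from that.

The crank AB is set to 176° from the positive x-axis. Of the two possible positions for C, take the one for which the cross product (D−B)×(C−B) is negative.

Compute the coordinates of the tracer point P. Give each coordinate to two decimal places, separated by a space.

A=(0,0), D=(7.00,0)
B = A + 2.00·(cos176°, sin176°) = (-1.9951, 0.1395)
|BD| = 8.9962
circle(B,5.00) ∩ circle(D,5.00): a=4.4981, h=2.1834
  candidates: C₊=(2.5363,2.2529) cross=19.642; C₋=(2.4686,-2.1133) cross=-19.642
  mode - wants cross < 0 → take C=(2.4686,-2.1133) (cross=-19.642)
ex = (C−B)/|BC| = (0.8927,-0.4506); ey = (0.4506,0.8927)
P = B + 0.89·ex + 2.80·ey = (0.0610,2.2382)

0.06 2.24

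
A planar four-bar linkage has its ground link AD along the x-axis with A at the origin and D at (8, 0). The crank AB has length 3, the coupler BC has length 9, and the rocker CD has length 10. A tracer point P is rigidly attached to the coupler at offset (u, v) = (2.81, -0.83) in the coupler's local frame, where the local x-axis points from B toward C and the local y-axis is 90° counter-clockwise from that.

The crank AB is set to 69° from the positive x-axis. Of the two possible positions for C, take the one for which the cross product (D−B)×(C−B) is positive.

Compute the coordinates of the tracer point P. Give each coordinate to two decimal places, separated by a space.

A=(0,0), D=(8.00,0)
B = A + 3.00·(cos69°, sin69°) = (1.0751, 2.8007)
|BD| = 7.4698
circle(B,9.00) ∩ circle(D,10.00): a=2.4631, h=8.6564
  candidates: C₊=(6.6042,9.9021) cross=64.662; C₋=(0.1129,-6.1477) cross=-64.662
  mode + wants cross > 0 → take C=(6.6042,9.9021) (cross=64.662)
ex = (C−B)/|BC| = (0.6143,0.7890); ey = (-0.7890,0.6143)
P = B + 2.81·ex + -0.83·ey = (3.4563,4.5080)

3.46 4.51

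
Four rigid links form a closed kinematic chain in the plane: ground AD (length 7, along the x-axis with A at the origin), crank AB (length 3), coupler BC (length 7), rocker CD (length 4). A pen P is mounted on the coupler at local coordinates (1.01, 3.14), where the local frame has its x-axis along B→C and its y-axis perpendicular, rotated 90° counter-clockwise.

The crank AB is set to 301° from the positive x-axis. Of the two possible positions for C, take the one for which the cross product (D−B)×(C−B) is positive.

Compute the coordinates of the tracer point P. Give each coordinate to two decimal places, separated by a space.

-0.67 -0.13

A=(0,0), D=(7.00,0)
B = A + 3.00·(cos301°, sin301°) = (1.5451, -2.5715)
|BD| = 6.0306
circle(B,7.00) ∩ circle(D,4.00): a=5.7513, h=3.9902
  candidates: C₊=(5.0459,3.4902) cross=24.064; C₋=(8.4489,-3.7284) cross=-24.064
  mode + wants cross > 0 → take C=(5.0459,3.4902) (cross=24.064)
ex = (C−B)/|BC| = (0.5001,0.8660); ey = (-0.8660,0.5001)
P = B + 1.01·ex + 3.14·ey = (-0.6689,-0.1265)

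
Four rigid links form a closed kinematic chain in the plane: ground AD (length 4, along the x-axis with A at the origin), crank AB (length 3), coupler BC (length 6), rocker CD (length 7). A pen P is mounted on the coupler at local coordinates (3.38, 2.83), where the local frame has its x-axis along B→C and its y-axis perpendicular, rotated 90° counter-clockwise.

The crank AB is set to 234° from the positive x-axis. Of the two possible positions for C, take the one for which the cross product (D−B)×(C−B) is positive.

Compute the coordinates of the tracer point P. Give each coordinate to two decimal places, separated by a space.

A=(0,0), D=(4.00,0)
B = A + 3.00·(cos234°, sin234°) = (-1.7634, -2.4271)
|BD| = 6.2535
circle(B,6.00) ∩ circle(D,7.00): a=2.0874, h=5.6252
  candidates: C₊=(-2.0228,3.5673) cross=35.177; C₋=(2.3436,-6.8012) cross=-35.177
  mode + wants cross > 0 → take C=(-2.0228,3.5673) (cross=35.177)
ex = (C−B)/|BC| = (-0.0432,0.9991); ey = (-0.9991,-0.0432)
P = B + 3.38·ex + 2.83·ey = (-4.7369,0.8274)

-4.74 0.83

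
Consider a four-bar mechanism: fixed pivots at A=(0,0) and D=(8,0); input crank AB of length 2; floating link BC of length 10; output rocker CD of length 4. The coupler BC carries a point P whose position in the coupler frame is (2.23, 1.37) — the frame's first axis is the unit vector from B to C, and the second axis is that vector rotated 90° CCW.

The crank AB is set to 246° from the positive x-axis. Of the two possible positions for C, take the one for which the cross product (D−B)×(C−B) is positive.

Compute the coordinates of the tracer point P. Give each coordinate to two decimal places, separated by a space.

0.22 0.58

A=(0,0), D=(8.00,0)
B = A + 2.00·(cos246°, sin246°) = (-0.8135, -1.8271)
|BD| = 9.0009
circle(B,10.00) ∩ circle(D,4.00): a=9.1667, h=3.9966
  candidates: C₊=(7.3511,3.9470) cross=35.973; C₋=(8.9736,-3.8797) cross=-35.973
  mode + wants cross > 0 → take C=(7.3511,3.9470) (cross=35.973)
ex = (C−B)/|BC| = (0.8165,0.5774); ey = (-0.5774,0.8165)
P = B + 2.23·ex + 1.37·ey = (0.2162,0.5791)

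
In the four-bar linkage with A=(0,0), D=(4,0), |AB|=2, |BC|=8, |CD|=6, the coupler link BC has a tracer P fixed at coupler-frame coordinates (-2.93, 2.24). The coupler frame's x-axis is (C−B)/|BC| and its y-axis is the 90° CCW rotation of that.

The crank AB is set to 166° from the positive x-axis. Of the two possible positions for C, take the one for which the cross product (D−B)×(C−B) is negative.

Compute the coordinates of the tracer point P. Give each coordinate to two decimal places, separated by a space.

-1.92 4.17

A=(0,0), D=(4.00,0)
B = A + 2.00·(cos166°, sin166°) = (-1.9406, 0.4838)
|BD| = 5.9603
circle(B,8.00) ∩ circle(D,6.00): a=5.3290, h=5.9667
  candidates: C₊=(3.8552,5.9983) cross=35.563; C₋=(2.8865,-5.8958) cross=-35.563
  mode - wants cross < 0 → take C=(2.8865,-5.8958) (cross=-35.563)
ex = (C−B)/|BC| = (0.6034,-0.7975); ey = (0.7975,0.6034)
P = B + -2.93·ex + 2.24·ey = (-1.9222,4.1720)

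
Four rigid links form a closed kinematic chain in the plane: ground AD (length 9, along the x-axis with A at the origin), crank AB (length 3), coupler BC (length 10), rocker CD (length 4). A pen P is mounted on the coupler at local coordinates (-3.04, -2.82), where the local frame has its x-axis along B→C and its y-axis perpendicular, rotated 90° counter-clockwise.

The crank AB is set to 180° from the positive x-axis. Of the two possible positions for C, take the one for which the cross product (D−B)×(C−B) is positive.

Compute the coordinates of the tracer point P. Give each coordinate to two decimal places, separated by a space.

-5.01 -3.63

A=(0,0), D=(9.00,0)
B = A + 3.00·(cos180°, sin180°) = (-3.0000, 0.0000)
|BD| = 12.0000
circle(B,10.00) ∩ circle(D,4.00): a=9.5000, h=3.1225
  candidates: C₊=(6.5000,3.1225) cross=37.470; C₋=(6.5000,-3.1225) cross=-37.470
  mode + wants cross > 0 → take C=(6.5000,3.1225) (cross=37.470)
ex = (C−B)/|BC| = (0.9500,0.3122); ey = (-0.3122,0.9500)
P = B + -3.04·ex + -2.82·ey = (-5.0075,-3.6282)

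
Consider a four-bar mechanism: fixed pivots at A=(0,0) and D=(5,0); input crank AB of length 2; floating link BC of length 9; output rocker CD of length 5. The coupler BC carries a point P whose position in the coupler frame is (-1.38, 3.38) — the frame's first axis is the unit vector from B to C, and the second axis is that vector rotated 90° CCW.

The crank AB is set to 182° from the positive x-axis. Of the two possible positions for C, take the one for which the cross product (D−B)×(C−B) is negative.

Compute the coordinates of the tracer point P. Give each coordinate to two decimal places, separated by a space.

A=(0,0), D=(5.00,0)
B = A + 2.00·(cos182°, sin182°) = (-1.9988, -0.0698)
|BD| = 6.9991
circle(B,9.00) ∩ circle(D,5.00): a=7.5001, h=4.9748
  candidates: C₊=(5.4513,4.9796) cross=34.820; C₋=(5.5505,-4.9696) cross=-34.820
  mode - wants cross < 0 → take C=(5.5505,-4.9696) (cross=-34.820)
ex = (C−B)/|BC| = (0.8388,-0.5444); ey = (0.5444,0.8388)
P = B + -1.38·ex + 3.38·ey = (-1.3162,3.5167)

-1.32 3.52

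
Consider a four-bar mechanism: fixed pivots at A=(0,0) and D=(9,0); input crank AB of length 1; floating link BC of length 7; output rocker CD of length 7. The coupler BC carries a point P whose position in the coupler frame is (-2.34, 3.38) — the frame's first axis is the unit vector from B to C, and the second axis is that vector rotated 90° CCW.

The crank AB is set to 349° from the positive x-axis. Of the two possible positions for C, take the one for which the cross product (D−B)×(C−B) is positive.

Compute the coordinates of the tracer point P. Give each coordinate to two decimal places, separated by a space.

-3.13 -0.27

A=(0,0), D=(9.00,0)
B = A + 1.00·(cos349°, sin349°) = (0.9816, -0.1908)
|BD| = 8.0206
circle(B,7.00) ∩ circle(D,7.00): a=4.0103, h=5.7374
  candidates: C₊=(4.8543,5.6403) cross=46.017; C₋=(5.1273,-5.8311) cross=-46.017
  mode + wants cross > 0 → take C=(4.8543,5.6403) (cross=46.017)
ex = (C−B)/|BC| = (0.5532,0.8330); ey = (-0.8330,0.5532)
P = B + -2.34·ex + 3.38·ey = (-3.1286,-0.2701)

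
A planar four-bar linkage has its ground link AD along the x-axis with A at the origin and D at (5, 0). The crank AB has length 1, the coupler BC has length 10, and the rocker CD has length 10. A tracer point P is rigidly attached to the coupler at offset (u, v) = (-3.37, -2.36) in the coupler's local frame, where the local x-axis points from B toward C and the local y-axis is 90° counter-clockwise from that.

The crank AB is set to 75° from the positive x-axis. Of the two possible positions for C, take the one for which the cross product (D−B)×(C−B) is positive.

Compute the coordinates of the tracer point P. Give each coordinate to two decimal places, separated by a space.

0.94 -3.09

A=(0,0), D=(5.00,0)
B = A + 1.00·(cos75°, sin75°) = (0.2588, 0.9659)
|BD| = 4.8386
circle(B,10.00) ∩ circle(D,10.00): a=2.4193, h=9.7029
  candidates: C₊=(4.5664,9.9906) cross=46.948; C₋=(0.6924,-9.0247) cross=-46.948
  mode + wants cross > 0 → take C=(4.5664,9.9906) (cross=46.948)
ex = (C−B)/|BC| = (0.4308,0.9025); ey = (-0.9025,0.4308)
P = B + -3.37·ex + -2.36·ey = (0.9370,-3.0920)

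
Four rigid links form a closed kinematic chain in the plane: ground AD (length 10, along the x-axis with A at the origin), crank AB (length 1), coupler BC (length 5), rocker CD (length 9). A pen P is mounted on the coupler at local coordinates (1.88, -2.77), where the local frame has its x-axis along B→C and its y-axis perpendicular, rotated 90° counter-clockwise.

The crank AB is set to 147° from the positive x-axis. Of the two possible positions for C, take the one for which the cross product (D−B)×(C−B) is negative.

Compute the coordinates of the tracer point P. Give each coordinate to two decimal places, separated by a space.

A=(0,0), D=(10.00,0)
B = A + 1.00·(cos147°, sin147°) = (-0.8387, 0.5446)
|BD| = 10.8523
circle(B,5.00) ∩ circle(D,9.00): a=2.8461, h=4.1109
  candidates: C₊=(2.2101,4.5076) cross=44.613; C₋=(1.7975,-3.7040) cross=-44.613
  mode - wants cross < 0 → take C=(1.7975,-3.7040) (cross=-44.613)
ex = (C−B)/|BC| = (0.5272,-0.8497); ey = (0.8497,0.5272)
P = B + 1.88·ex + -2.77·ey = (-2.2012,-2.5133)

-2.20 -2.51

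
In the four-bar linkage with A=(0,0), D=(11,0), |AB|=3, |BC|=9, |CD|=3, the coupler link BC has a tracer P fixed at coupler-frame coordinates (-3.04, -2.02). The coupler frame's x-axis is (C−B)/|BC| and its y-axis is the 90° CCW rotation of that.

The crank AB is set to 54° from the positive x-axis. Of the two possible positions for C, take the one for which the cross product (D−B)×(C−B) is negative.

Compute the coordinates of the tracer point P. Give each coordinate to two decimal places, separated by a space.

A=(0,0), D=(11.00,0)
B = A + 3.00·(cos54°, sin54°) = (1.7634, 2.4271)
|BD| = 9.5502
circle(B,9.00) ∩ circle(D,3.00): a=8.5447, h=2.8265
  candidates: C₊=(10.7458,2.9892) cross=26.993; C₋=(9.3092,-2.4781) cross=-26.993
  mode - wants cross < 0 → take C=(9.3092,-2.4781) (cross=-26.993)
ex = (C−B)/|BC| = (0.8384,-0.5450); ey = (0.5450,0.8384)
P = B + -3.04·ex + -2.02·ey = (-1.8864,2.3903)

-1.89 2.39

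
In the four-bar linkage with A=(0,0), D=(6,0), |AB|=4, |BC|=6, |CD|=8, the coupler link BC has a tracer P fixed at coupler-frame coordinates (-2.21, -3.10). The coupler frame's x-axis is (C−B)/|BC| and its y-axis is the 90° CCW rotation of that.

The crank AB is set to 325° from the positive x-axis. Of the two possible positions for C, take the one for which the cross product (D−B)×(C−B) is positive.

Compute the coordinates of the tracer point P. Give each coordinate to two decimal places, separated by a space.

A=(0,0), D=(6.00,0)
B = A + 4.00·(cos325°, sin325°) = (3.2766, -2.2943)
|BD| = 3.5610
circle(B,6.00) ∩ circle(D,8.00): a=-2.1510, h=5.6012
  candidates: C₊=(-1.9772,0.6035) cross=19.946; C₋=(5.2403,-7.9639) cross=-19.946
  mode + wants cross > 0 → take C=(-1.9772,0.6035) (cross=19.946)
ex = (C−B)/|BC| = (-0.8756,0.4830); ey = (-0.4830,-0.8756)
P = B + -2.21·ex + -3.10·ey = (6.7090,-0.6472)

6.71 -0.65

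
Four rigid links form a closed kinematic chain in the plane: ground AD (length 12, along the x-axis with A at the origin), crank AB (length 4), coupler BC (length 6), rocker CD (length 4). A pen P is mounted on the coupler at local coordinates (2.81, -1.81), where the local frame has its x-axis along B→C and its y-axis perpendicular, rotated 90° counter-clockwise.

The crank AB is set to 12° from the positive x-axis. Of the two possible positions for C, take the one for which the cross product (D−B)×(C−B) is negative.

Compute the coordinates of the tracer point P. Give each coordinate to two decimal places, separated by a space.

A=(0,0), D=(12.00,0)
B = A + 4.00·(cos12°, sin12°) = (3.9126, 0.8316)
|BD| = 8.1301
circle(B,6.00) ∩ circle(D,4.00): a=5.2950, h=2.8218
  candidates: C₊=(9.4685,3.0970) cross=22.942; C₋=(8.8912,-2.5170) cross=-22.942
  mode - wants cross < 0 → take C=(8.8912,-2.5170) (cross=-22.942)
ex = (C−B)/|BC| = (0.8298,-0.5581); ey = (0.5581,0.8298)
P = B + 2.81·ex + -1.81·ey = (5.2341,-2.2385)

5.23 -2.24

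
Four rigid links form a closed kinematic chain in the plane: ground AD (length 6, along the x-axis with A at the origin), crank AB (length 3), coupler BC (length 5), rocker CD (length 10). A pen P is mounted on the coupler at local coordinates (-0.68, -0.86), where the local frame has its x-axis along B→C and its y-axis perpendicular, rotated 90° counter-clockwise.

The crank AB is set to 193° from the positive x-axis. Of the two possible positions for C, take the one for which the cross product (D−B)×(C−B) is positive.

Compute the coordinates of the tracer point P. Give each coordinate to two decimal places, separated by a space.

-2.05 -1.34

A=(0,0), D=(6.00,0)
B = A + 3.00·(cos193°, sin193°) = (-2.9231, -0.6749)
|BD| = 8.9486
circle(B,5.00) ∩ circle(D,10.00): a=0.2837, h=4.9919
  candidates: C₊=(-3.0167,4.3243) cross=44.671; C₋=(-2.2638,-5.6312) cross=-44.671
  mode + wants cross > 0 → take C=(-3.0167,4.3243) (cross=44.671)
ex = (C−B)/|BC| = (-0.0187,0.9998); ey = (-0.9998,-0.0187)
P = B + -0.68·ex + -0.86·ey = (-2.0505,-1.3386)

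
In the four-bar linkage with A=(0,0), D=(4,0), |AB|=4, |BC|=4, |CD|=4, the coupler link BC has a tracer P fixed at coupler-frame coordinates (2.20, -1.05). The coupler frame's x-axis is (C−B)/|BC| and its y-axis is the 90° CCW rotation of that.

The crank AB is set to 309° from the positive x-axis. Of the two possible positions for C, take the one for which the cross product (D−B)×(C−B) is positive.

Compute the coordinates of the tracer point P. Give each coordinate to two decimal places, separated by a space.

1.95 -0.74

A=(0,0), D=(4.00,0)
B = A + 4.00·(cos309°, sin309°) = (2.5173, -3.1086)
|BD| = 3.4441
circle(B,4.00) ∩ circle(D,4.00): a=1.7220, h=3.6103
  candidates: C₊=(0.0000,0.0000) cross=12.434; C₋=(6.5173,-3.1086) cross=-12.434
  mode + wants cross > 0 → take C=(0.0000,0.0000) (cross=12.434)
ex = (C−B)/|BC| = (-0.6293,0.7771); ey = (-0.7771,-0.6293)
P = B + 2.20·ex + -1.05·ey = (1.9488,-0.7381)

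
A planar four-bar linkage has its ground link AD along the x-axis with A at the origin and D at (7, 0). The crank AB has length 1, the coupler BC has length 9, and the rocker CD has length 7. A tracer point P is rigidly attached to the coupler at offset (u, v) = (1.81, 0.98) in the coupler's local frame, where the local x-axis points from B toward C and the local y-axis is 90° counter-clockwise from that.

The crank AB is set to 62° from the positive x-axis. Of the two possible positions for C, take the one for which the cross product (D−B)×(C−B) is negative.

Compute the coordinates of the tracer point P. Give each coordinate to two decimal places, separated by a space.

A=(0,0), D=(7.00,0)
B = A + 1.00·(cos62°, sin62°) = (0.4695, 0.8829)
|BD| = 6.5899
circle(B,9.00) ∩ circle(D,7.00): a=5.7229, h=6.9461
  candidates: C₊=(7.0715,6.9996) cross=45.774; C₋=(5.2101,-6.7673) cross=-45.774
  mode - wants cross < 0 → take C=(5.2101,-6.7673) (cross=-45.774)
ex = (C−B)/|BC| = (0.5267,-0.8500); ey = (0.8500,0.5267)
P = B + 1.81·ex + 0.98·ey = (2.2559,-0.1394)

2.26 -0.14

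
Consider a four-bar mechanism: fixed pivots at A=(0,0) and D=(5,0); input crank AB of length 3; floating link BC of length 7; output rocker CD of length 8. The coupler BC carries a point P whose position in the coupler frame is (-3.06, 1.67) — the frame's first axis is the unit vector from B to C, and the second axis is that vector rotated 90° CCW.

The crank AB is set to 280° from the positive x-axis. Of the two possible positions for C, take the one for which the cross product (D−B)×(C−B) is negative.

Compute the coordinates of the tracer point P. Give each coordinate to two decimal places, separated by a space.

A=(0,0), D=(5.00,0)
B = A + 3.00·(cos280°, sin280°) = (0.5209, -2.9544)
|BD| = 5.3657
circle(B,7.00) ∩ circle(D,8.00): a=1.2851, h=6.8810
  candidates: C₊=(-2.1951,3.4972) cross=36.921; C₋=(5.3825,-7.9909) cross=-36.921
  mode - wants cross < 0 → take C=(5.3825,-7.9909) (cross=-36.921)
ex = (C−B)/|BC| = (0.6945,-0.7195); ey = (0.7195,0.6945)
P = B + -3.06·ex + 1.67·ey = (-0.4027,0.4070)

-0.40 0.41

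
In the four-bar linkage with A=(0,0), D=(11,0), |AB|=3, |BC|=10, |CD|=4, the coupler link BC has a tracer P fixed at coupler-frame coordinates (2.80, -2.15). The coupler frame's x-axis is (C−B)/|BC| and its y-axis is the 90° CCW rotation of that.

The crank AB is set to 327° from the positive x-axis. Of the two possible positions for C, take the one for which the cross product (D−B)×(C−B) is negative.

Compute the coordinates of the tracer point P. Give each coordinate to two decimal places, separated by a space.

A=(0,0), D=(11.00,0)
B = A + 3.00·(cos327°, sin327°) = (2.5160, -1.6339)
|BD| = 8.6399
circle(B,10.00) ∩ circle(D,4.00): a=9.1811, h=3.9632
  candidates: C₊=(10.7820,3.9941) cross=34.242; C₋=(12.2810,-3.7893) cross=-34.242
  mode - wants cross < 0 → take C=(12.2810,-3.7893) (cross=-34.242)
ex = (C−B)/|BC| = (0.9765,-0.2155); ey = (0.2155,0.9765)
P = B + 2.80·ex + -2.15·ey = (4.7868,-4.3369)

4.79 -4.34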